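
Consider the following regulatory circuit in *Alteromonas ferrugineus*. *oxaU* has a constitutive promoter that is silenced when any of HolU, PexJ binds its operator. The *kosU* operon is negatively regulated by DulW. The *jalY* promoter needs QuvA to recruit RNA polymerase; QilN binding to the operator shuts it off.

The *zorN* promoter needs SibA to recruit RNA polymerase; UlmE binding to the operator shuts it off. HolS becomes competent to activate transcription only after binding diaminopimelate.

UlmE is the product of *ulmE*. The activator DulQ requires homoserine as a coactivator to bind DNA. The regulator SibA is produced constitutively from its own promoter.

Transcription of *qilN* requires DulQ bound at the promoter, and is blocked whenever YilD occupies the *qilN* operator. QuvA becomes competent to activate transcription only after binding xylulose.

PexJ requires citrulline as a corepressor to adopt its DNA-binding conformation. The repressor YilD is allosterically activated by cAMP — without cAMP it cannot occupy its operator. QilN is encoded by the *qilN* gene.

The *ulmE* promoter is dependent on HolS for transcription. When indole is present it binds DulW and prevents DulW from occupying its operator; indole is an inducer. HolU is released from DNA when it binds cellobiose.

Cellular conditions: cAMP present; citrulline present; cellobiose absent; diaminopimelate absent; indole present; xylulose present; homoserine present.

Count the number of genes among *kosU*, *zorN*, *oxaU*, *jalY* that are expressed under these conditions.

3

Indole is present, so DulW is inactive.
With no repressor bound, *kosU* is transcribed.
→ *kosU* is ON.
Diaminopimelate is absent, so HolS is inactive.
Required activator HolS is absent, so *ulmE* is not transcribed.
So UlmE is not produced.
SibA is produced constitutively and is active.
No repressor is bound and SibA is active, so *zorN* is transcribed.
→ *zorN* is ON.
Cellobiose is absent, so HolU is active.
Citrulline is present, so PexJ is active.
With repressor HolU bound, *oxaU* is not transcribed.
→ *oxaU* is OFF.
Xylulose is present, so QuvA is active.
cAMP is present, so YilD is active.
Homoserine is present, so DulQ is active.
With repressor YilD bound, *qilN* is not transcribed.
So QilN is not produced.
No repressor is bound and QuvA is active, so *jalY* is transcribed.
→ *jalY* is ON.
3 of the 4 genes are transcribed.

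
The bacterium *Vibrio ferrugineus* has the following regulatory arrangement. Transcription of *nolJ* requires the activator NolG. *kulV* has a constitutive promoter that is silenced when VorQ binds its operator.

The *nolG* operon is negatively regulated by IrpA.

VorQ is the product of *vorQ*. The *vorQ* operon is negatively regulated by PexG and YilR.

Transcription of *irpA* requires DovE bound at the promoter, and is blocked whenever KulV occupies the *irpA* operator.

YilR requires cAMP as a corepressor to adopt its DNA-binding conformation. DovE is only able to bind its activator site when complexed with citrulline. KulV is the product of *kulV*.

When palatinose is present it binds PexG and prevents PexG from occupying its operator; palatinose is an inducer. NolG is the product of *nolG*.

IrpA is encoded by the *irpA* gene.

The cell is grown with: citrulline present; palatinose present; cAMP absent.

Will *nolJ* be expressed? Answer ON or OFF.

Palatinose is present, so PexG is inactive.
cAMP is absent, so YilR is inactive.
With no repressor bound, *vorQ* is transcribed.
So VorQ is produced and active.
With repressor VorQ bound, *kulV* is not transcribed.
So KulV is not produced.
Citrulline is present, so DovE is active.
No repressor is bound and DovE is active, so *irpA* is transcribed.
So IrpA is produced and active.
With repressor IrpA bound, *nolG* is not transcribed.
So NolG is not produced.
Required activator NolG is absent, so *nolJ* is not transcribed.

OFF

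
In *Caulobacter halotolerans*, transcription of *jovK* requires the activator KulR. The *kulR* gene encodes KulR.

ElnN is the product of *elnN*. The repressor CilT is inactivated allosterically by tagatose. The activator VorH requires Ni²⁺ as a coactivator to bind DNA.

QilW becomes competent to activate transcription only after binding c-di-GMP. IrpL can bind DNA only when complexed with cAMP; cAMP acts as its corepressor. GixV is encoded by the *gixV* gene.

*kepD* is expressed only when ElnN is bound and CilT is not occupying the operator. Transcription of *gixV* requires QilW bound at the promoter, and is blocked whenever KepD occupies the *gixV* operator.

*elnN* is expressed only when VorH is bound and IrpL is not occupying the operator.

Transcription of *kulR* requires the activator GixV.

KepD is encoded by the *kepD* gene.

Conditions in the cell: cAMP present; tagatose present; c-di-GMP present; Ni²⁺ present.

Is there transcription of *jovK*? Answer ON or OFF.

cAMP is present, so IrpL is active.
Ni²⁺ is present, so VorH is active.
With repressor IrpL bound, *elnN* is not transcribed.
So ElnN is not produced.
Tagatose is present, so CilT is inactive.
Required activator ElnN is absent, so *kepD* is not transcribed.
So KepD is not produced.
c-di-GMP is present, so QilW is active.
No repressor is bound and QilW is active, so *gixV* is transcribed.
So GixV is produced and active.
No repressor is bound and GixV is active, so *kulR* is transcribed.
So KulR is produced and active.
No repressor is bound and KulR is active, so *jovK* is transcribed.

ON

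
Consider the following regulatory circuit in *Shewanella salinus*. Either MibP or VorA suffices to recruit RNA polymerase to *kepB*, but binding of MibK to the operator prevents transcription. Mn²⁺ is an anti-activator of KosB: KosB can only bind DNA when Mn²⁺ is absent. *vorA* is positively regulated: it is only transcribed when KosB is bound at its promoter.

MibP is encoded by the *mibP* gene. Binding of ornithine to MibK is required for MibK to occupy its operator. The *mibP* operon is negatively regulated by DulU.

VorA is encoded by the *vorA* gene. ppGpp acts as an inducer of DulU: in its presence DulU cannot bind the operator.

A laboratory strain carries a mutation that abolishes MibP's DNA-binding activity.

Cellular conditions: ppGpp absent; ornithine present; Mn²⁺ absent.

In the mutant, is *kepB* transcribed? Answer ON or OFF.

OFF

MibP is non-functional in this strain, so it has no effect.
Mn²⁺ is absent, so KosB is active.
No repressor is bound and KosB is active, so *vorA* is transcribed.
So VorA is produced and active.
Ornithine is present, so MibK is active.
With repressor MibK bound, *kepB* is not transcribed.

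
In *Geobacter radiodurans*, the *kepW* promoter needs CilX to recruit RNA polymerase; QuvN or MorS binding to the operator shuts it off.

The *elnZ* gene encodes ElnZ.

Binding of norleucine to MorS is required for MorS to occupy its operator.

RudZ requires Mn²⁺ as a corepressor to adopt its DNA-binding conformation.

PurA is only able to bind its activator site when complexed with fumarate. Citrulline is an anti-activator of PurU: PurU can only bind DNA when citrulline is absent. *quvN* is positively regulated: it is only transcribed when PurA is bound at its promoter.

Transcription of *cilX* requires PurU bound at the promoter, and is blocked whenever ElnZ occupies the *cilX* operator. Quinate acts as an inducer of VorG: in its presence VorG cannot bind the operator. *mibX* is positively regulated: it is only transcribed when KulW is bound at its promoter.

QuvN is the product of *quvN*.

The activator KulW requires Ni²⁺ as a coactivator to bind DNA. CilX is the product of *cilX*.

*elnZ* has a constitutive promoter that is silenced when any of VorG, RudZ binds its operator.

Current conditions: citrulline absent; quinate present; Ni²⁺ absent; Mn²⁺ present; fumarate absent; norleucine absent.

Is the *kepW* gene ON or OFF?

Citrulline is absent, so PurU is active.
Quinate is present, so VorG is inactive.
Mn²⁺ is present, so RudZ is active.
With repressor RudZ bound, *elnZ* is not transcribed.
So ElnZ is not produced.
No repressor is bound and PurU is active, so *cilX* is transcribed.
So CilX is produced and active.
Fumarate is absent, so PurA is inactive.
Required activator PurA is absent, so *quvN* is not transcribed.
So QuvN is not produced.
Norleucine is absent, so MorS is inactive.
No repressor is bound and CilX is active, so *kepW* is transcribed.

ON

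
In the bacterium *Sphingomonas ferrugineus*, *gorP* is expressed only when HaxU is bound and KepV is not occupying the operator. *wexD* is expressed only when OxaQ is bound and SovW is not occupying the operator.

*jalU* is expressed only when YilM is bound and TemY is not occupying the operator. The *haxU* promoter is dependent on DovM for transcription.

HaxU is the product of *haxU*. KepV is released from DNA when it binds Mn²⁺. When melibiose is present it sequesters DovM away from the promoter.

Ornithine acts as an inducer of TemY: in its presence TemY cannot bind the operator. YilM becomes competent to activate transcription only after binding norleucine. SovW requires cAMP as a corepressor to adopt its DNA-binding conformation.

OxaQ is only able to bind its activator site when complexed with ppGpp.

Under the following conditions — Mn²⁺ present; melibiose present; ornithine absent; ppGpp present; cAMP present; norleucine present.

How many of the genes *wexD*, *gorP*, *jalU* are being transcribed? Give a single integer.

ppGpp is present, so OxaQ is active.
cAMP is present, so SovW is active.
With repressor SovW bound, *wexD* is not transcribed.
→ *wexD* is OFF.
Mn²⁺ is present, so KepV is inactive.
Melibiose is present, so DovM is inactive.
Required activator DovM is absent, so *haxU* is not transcribed.
So HaxU is not produced.
Required activator HaxU is absent, so *gorP* is not transcribed.
→ *gorP* is OFF.
Norleucine is present, so YilM is active.
Ornithine is absent, so TemY is active.
With repressor TemY bound, *jalU* is not transcribed.
→ *jalU* is OFF.
0 of the 3 genes are transcribed.

0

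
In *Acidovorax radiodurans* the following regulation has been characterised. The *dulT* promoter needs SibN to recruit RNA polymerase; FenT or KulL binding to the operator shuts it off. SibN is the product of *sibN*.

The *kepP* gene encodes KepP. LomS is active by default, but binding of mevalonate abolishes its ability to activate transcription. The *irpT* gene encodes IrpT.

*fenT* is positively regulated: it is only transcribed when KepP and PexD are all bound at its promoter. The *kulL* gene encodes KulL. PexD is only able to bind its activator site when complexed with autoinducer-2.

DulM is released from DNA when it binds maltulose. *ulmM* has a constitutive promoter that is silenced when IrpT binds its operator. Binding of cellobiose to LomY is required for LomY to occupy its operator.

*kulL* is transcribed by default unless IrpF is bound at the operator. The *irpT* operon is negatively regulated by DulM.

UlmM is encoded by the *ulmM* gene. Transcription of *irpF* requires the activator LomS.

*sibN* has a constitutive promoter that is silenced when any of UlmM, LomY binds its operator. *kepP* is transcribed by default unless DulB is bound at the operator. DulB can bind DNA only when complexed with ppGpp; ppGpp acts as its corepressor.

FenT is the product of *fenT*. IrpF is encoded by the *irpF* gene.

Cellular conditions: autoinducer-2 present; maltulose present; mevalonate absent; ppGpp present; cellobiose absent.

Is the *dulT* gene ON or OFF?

ON

Maltulose is present, so DulM is inactive.
With no repressor bound, *irpT* is transcribed.
So IrpT is produced and active.
With repressor IrpT bound, *ulmM* is not transcribed.
So UlmM is not produced.
Cellobiose is absent, so LomY is inactive.
With no repressor bound, *sibN* is transcribed.
So SibN is produced and active.
ppGpp is present, so DulB is active.
With repressor DulB bound, *kepP* is not transcribed.
So KepP is not produced.
Autoinducer-2 is present, so PexD is active.
Required activator KepP is absent, so *fenT* is not transcribed.
So FenT is not produced.
Mevalonate is absent, so LomS is active.
No repressor is bound and LomS is active, so *irpF* is transcribed.
So IrpF is produced and active.
With repressor IrpF bound, *kulL* is not transcribed.
So KulL is not produced.
No repressor is bound and SibN is active, so *dulT* is transcribed.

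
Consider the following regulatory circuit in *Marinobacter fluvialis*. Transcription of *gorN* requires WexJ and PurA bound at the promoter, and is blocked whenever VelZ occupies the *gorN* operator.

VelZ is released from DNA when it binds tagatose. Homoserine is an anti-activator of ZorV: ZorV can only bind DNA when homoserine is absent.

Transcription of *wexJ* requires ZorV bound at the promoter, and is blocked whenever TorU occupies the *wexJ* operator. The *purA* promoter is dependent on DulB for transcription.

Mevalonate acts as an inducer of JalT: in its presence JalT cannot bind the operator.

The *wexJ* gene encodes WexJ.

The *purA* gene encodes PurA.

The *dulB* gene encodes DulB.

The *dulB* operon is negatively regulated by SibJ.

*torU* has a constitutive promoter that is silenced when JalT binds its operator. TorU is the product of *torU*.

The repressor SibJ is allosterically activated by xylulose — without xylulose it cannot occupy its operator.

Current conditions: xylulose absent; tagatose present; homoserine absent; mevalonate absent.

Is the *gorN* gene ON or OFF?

Homoserine is absent, so ZorV is active.
Mevalonate is absent, so JalT is active.
With repressor JalT bound, *torU* is not transcribed.
So TorU is not produced.
No repressor is bound and ZorV is active, so *wexJ* is transcribed.
So WexJ is produced and active.
Tagatose is present, so VelZ is inactive.
Xylulose is absent, so SibJ is inactive.
With no repressor bound, *dulB* is transcribed.
So DulB is produced and active.
No repressor is bound and DulB is active, so *purA* is transcribed.
So PurA is produced and active.
No repressor is bound and WexJ and PurA are active, so *gorN* is transcribed.

ON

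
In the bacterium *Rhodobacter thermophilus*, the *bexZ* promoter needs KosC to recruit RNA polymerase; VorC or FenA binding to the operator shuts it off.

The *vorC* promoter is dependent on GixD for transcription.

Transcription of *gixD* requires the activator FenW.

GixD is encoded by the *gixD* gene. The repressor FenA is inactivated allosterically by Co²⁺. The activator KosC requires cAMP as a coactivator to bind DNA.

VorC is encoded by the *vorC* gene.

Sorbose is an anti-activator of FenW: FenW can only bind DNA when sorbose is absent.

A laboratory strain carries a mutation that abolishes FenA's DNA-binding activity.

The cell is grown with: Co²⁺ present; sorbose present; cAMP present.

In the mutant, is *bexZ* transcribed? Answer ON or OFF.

Sorbose is present, so FenW is inactive.
Required activator FenW is absent, so *gixD* is not transcribed.
So GixD is not produced.
Required activator GixD is absent, so *vorC* is not transcribed.
So VorC is not produced.
FenA is non-functional in this strain, so it has no effect.
cAMP is present, so KosC is active.
No repressor is bound and KosC is active, so *bexZ* is transcribed.

ON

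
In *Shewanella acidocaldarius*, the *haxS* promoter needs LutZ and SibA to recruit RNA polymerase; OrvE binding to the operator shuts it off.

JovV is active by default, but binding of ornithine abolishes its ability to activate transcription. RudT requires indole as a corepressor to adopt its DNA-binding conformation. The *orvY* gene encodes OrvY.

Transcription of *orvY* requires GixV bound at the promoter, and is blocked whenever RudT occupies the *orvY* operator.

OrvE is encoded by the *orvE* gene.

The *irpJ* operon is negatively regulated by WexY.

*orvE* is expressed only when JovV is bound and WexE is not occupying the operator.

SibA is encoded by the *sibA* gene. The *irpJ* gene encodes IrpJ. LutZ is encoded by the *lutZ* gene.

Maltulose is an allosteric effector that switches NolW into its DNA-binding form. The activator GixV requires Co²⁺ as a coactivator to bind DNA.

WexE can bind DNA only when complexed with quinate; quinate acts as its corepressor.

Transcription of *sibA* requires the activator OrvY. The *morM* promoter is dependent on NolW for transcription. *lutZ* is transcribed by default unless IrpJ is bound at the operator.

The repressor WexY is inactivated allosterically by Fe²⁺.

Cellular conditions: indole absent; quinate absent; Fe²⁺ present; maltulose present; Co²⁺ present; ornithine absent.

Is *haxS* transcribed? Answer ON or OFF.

Fe²⁺ is present, so WexY is inactive.
With no repressor bound, *irpJ* is transcribed.
So IrpJ is produced and active.
With repressor IrpJ bound, *lutZ* is not transcribed.
So LutZ is not produced.
Indole is absent, so RudT is inactive.
Co²⁺ is present, so GixV is active.
No repressor is bound and GixV is active, so *orvY* is transcribed.
So OrvY is produced and active.
No repressor is bound and OrvY is active, so *sibA* is transcribed.
So SibA is produced and active.
Ornithine is absent, so JovV is active.
Quinate is absent, so WexE is inactive.
No repressor is bound and JovV is active, so *orvE* is transcribed.
So OrvE is produced and active.
With repressor OrvE bound, *haxS* is not transcribed.

OFF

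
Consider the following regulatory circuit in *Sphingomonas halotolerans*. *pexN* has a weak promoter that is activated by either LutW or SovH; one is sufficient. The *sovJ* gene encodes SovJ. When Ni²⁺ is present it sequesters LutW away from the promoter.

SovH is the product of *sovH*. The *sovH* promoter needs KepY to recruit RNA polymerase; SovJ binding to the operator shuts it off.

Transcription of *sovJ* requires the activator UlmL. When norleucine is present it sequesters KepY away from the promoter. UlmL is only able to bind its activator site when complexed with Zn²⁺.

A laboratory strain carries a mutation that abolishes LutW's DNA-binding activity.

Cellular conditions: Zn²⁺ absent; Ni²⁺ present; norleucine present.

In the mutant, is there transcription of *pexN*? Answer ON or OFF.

LutW is non-functional in this strain, so it has no effect.
Norleucine is present, so KepY is inactive.
Zn²⁺ is absent, so UlmL is inactive.
Required activator UlmL is absent, so *sovJ* is not transcribed.
So SovJ is not produced.
Required activator KepY is absent, so *sovH* is not transcribed.
So SovH is not produced.
No activator is available at the *pexN* promoter, so *pexN* is not transcribed.

OFF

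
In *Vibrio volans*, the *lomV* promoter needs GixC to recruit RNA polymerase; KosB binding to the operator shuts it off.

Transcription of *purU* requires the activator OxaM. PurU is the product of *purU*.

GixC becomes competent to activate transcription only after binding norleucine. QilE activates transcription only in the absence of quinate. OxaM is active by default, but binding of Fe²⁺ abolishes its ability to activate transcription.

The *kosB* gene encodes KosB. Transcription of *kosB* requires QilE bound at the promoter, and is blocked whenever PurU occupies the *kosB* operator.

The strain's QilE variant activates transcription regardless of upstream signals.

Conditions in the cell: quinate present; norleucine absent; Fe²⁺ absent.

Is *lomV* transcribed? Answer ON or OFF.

OFF

Norleucine is absent, so GixC is inactive.
Fe²⁺ is absent, so OxaM is active.
No repressor is bound and OxaM is active, so *purU* is transcribed.
So PurU is produced and active.
QilE is constitutively active in this strain.
With repressor PurU bound, *kosB* is not transcribed.
So KosB is not produced.
Required activator GixC is absent, so *lomV* is not transcribed.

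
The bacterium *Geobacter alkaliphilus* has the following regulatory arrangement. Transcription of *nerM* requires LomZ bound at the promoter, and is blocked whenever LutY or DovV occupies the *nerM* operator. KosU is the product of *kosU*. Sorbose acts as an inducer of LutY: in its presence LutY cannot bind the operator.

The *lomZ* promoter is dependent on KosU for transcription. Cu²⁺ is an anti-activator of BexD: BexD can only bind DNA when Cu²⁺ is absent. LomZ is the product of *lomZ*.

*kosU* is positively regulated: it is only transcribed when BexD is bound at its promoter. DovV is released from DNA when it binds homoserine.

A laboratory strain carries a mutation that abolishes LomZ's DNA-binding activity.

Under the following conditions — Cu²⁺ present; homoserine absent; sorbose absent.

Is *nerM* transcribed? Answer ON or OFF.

OFF

Sorbose is absent, so LutY is active.
Homoserine is absent, so DovV is active.
LomZ is non-functional in this strain, so it has no effect.
With repressor LutY bound, *nerM* is not transcribed.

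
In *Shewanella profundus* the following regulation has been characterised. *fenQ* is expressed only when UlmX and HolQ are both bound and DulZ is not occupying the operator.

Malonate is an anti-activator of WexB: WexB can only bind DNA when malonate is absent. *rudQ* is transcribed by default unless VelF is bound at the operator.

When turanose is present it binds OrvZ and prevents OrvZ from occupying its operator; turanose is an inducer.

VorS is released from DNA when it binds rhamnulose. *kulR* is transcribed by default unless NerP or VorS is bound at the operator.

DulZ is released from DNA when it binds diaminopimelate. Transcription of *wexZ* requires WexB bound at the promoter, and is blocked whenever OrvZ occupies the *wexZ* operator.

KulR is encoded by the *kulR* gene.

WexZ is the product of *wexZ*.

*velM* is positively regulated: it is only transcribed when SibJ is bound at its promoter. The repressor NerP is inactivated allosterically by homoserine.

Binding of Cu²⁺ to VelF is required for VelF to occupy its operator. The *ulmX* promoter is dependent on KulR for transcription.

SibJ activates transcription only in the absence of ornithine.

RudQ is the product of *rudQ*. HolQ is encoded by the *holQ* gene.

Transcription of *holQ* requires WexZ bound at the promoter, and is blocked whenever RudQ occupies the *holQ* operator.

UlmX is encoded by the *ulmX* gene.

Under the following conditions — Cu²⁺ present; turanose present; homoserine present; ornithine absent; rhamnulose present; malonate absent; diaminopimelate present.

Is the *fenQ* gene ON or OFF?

Diaminopimelate is present, so DulZ is inactive.
Homoserine is present, so NerP is inactive.
Rhamnulose is present, so VorS is inactive.
With no repressor bound, *kulR* is transcribed.
So KulR is produced and active.
No repressor is bound and KulR is active, so *ulmX* is transcribed.
So UlmX is produced and active.
Cu²⁺ is present, so VelF is active.
With repressor VelF bound, *rudQ* is not transcribed.
So RudQ is not produced.
Malonate is absent, so WexB is active.
Turanose is present, so OrvZ is inactive.
No repressor is bound and WexB is active, so *wexZ* is transcribed.
So WexZ is produced and active.
No repressor is bound and WexZ is active, so *holQ* is transcribed.
So HolQ is produced and active.
No repressor is bound and UlmX and HolQ are active, so *fenQ* is transcribed.

ON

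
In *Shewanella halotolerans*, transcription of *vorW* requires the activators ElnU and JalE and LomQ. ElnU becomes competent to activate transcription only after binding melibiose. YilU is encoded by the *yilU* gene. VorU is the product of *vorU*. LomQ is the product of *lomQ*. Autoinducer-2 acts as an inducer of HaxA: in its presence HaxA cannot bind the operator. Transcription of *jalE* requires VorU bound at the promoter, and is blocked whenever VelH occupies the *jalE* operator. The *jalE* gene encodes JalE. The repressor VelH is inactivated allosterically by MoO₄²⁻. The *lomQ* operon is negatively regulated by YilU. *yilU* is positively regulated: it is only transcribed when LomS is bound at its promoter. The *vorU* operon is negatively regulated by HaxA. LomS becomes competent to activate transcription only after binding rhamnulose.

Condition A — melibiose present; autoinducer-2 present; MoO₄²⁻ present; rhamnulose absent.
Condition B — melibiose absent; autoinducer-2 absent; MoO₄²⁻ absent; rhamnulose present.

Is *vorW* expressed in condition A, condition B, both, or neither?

Condition A:
Melibiose is present, so ElnU is active.
Autoinducer-2 is present, so HaxA is inactive.
With no repressor bound, *vorU* is transcribed.
So VorU is produced and active.
MoO₄²⁻ is present, so VelH is inactive.
No repressor is bound and VorU is active, so *jalE* is transcribed.
So JalE is produced and active.
Rhamnulose is absent, so LomS is inactive.
Required activator LomS is absent, so *yilU* is not transcribed.
So YilU is not produced.
With no repressor bound, *lomQ* is transcribed.
So LomQ is produced and active.
No repressor is bound and ElnU and JalE and LomQ are active, so *vorW* is transcribed.
→ *vorW* is ON in A.
Condition B:
Melibiose is absent, so ElnU is inactive.
Autoinducer-2 is absent, so HaxA is active.
With repressor HaxA bound, *vorU* is not transcribed.
So VorU is not produced.
MoO₄²⁻ is absent, so VelH is active.
With repressor VelH bound, *jalE* is not transcribed.
So JalE is not produced.
Rhamnulose is present, so LomS is active.
No repressor is bound and LomS is active, so *yilU* is transcribed.
So YilU is produced and active.
With repressor YilU bound, *lomQ* is not transcribed.
So LomQ is not produced.
Required activator ElnU is absent, so *vorW* is not transcribed.
→ *vorW* is OFF in B.

A only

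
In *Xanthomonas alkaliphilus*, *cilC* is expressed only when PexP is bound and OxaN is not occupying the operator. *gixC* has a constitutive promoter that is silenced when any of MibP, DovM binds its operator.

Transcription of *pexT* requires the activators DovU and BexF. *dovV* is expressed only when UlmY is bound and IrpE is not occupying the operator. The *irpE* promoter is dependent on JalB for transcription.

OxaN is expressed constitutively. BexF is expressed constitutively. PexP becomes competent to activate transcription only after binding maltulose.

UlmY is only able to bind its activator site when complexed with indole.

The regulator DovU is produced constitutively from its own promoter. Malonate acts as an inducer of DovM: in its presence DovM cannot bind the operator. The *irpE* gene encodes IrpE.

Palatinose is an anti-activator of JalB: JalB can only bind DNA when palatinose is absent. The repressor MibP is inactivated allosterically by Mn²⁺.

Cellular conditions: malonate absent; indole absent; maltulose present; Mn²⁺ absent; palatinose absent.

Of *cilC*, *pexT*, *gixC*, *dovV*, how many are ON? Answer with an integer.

Maltulose is present, so PexP is active.
OxaN is produced constitutively and is active.
With repressor OxaN bound, *cilC* is not transcribed.
→ *cilC* is OFF.
DovU is produced constitutively and is active.
BexF is produced constitutively and is active.
No repressor is bound and DovU and BexF are active, so *pexT* is transcribed.
→ *pexT* is ON.
Mn²⁺ is absent, so MibP is active.
Malonate is absent, so DovM is active.
With repressor MibP bound, *gixC* is not transcribed.
→ *gixC* is OFF.
Indole is absent, so UlmY is inactive.
Palatinose is absent, so JalB is active.
No repressor is bound and JalB is active, so *irpE* is transcribed.
So IrpE is produced and active.
With repressor IrpE bound, *dovV* is not transcribed.
→ *dovV* is OFF.
1 of the 4 genes is transcribed.

1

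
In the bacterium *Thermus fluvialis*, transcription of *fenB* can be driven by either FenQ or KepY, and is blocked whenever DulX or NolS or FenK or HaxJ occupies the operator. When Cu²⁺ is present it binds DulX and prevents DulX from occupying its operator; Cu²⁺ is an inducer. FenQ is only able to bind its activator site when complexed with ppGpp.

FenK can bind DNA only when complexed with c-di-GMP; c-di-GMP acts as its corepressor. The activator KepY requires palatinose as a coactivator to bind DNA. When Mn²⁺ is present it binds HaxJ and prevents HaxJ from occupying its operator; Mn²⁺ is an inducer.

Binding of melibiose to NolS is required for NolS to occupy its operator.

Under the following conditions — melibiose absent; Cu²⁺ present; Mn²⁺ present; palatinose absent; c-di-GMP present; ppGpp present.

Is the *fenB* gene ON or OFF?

OFF

ppGpp is present, so FenQ is active.
Palatinose is absent, so KepY is inactive.
Cu²⁺ is present, so DulX is inactive.
Melibiose is absent, so NolS is inactive.
c-di-GMP is present, so FenK is active.
Mn²⁺ is present, so HaxJ is inactive.
With repressor FenK bound, *fenB* is not transcribed.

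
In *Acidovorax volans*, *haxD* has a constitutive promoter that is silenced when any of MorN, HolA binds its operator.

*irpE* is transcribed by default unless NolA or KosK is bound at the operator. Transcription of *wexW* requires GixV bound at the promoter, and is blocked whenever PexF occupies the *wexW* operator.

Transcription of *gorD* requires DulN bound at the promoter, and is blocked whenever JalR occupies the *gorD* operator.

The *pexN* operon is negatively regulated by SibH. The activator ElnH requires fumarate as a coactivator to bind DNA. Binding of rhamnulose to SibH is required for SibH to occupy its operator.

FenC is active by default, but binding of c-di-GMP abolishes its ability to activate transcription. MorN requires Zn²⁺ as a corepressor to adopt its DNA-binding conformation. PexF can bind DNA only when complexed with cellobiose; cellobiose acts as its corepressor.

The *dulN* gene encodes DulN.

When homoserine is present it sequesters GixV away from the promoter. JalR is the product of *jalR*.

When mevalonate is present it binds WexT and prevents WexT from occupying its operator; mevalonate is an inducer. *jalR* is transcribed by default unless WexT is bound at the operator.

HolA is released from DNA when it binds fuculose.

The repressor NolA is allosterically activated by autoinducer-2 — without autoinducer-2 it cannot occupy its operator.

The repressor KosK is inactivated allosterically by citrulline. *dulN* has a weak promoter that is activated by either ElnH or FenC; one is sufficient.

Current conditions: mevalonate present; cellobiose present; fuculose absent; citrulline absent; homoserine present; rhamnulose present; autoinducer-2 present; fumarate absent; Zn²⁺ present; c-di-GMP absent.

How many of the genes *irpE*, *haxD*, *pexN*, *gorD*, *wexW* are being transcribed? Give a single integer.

0

Autoinducer-2 is present, so NolA is active.
Citrulline is absent, so KosK is active.
With repressor NolA bound, *irpE* is not transcribed.
→ *irpE* is OFF.
Zn²⁺ is present, so MorN is active.
Fuculose is absent, so HolA is active.
With repressor MorN bound, *haxD* is not transcribed.
→ *haxD* is OFF.
Rhamnulose is present, so SibH is active.
With repressor SibH bound, *pexN* is not transcribed.
→ *pexN* is OFF.
Mevalonate is present, so WexT is inactive.
With no repressor bound, *jalR* is transcribed.
So JalR is produced and active.
Fumarate is absent, so ElnH is inactive.
c-di-GMP is absent, so FenC is active.
Activator FenC is present, so *dulN* is transcribed.
So DulN is produced and active.
With repressor JalR bound, *gorD* is not transcribed.
→ *gorD* is OFF.
Cellobiose is present, so PexF is active.
Homoserine is present, so GixV is inactive.
With repressor PexF bound, *wexW* is not transcribed.
→ *wexW* is OFF.
0 of the 5 genes are transcribed.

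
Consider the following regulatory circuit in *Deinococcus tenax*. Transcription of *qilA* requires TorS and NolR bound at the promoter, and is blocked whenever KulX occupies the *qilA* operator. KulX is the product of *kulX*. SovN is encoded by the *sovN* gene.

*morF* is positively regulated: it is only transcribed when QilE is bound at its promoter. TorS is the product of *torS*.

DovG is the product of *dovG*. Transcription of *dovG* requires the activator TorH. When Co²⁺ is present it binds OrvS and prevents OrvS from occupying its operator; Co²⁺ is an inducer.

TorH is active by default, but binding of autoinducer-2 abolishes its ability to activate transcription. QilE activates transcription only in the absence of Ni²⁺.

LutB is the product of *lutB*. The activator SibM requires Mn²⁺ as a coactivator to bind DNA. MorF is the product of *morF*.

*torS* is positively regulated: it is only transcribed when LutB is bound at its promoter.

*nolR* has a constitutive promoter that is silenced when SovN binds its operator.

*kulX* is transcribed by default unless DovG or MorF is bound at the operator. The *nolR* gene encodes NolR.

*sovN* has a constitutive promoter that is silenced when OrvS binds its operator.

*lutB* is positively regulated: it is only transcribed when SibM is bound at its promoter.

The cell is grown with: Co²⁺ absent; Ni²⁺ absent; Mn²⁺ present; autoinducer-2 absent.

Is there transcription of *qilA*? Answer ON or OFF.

ON

Mn²⁺ is present, so SibM is active.
No repressor is bound and SibM is active, so *lutB* is transcribed.
So LutB is produced and active.
No repressor is bound and LutB is active, so *torS* is transcribed.
So TorS is produced and active.
Autoinducer-2 is absent, so TorH is active.
No repressor is bound and TorH is active, so *dovG* is transcribed.
So DovG is produced and active.
Ni²⁺ is absent, so QilE is active.
No repressor is bound and QilE is active, so *morF* is transcribed.
So MorF is produced and active.
With repressor DovG bound, *kulX* is not transcribed.
So KulX is not produced.
Co²⁺ is absent, so OrvS is active.
With repressor OrvS bound, *sovN* is not transcribed.
So SovN is not produced.
With no repressor bound, *nolR* is transcribed.
So NolR is produced and active.
No repressor is bound and TorS and NolR are active, so *qilA* is transcribed.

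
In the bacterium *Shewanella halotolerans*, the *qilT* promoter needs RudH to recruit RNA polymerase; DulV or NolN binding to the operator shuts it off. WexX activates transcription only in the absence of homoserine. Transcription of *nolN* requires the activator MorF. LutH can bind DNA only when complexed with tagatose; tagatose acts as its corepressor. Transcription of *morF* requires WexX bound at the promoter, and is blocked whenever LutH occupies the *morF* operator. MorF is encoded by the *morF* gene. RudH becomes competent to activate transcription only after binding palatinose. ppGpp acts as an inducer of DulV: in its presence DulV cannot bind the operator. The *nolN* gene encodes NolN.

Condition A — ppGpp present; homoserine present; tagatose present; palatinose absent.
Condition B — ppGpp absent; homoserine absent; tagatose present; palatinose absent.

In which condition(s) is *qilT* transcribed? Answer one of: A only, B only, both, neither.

Condition A:
ppGpp is present, so DulV is inactive.
Homoserine is present, so WexX is inactive.
Tagatose is present, so LutH is active.
With repressor LutH bound, *morF* is not transcribed.
So MorF is not produced.
Required activator MorF is absent, so *nolN* is not transcribed.
So NolN is not produced.
Palatinose is absent, so RudH is inactive.
Required activator RudH is absent, so *qilT* is not transcribed.
→ *qilT* is OFF in A.
Condition B:
ppGpp is absent, so DulV is active.
Homoserine is absent, so WexX is active.
Tagatose is present, so LutH is active.
With repressor LutH bound, *morF* is not transcribed.
So MorF is not produced.
Required activator MorF is absent, so *nolN* is not transcribed.
So NolN is not produced.
Palatinose is absent, so RudH is inactive.
With repressor DulV bound, *qilT* is not transcribed.
→ *qilT* is OFF in B.

neither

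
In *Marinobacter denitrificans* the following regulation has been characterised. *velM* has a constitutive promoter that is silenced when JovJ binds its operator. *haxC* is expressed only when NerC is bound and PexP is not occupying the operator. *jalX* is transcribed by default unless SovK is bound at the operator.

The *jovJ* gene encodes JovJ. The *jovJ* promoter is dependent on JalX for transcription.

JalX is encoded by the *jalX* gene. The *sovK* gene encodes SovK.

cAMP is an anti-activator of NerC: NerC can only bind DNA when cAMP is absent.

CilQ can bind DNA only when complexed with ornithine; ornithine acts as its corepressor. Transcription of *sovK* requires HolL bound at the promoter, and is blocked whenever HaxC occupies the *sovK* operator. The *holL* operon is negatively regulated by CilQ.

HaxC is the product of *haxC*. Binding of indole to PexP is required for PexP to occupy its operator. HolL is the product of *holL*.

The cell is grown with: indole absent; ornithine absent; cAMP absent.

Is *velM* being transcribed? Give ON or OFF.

OFF

Ornithine is absent, so CilQ is inactive.
With no repressor bound, *holL* is transcribed.
So HolL is produced and active.
Indole is absent, so PexP is inactive.
cAMP is absent, so NerC is active.
No repressor is bound and NerC is active, so *haxC* is transcribed.
So HaxC is produced and active.
With repressor HaxC bound, *sovK* is not transcribed.
So SovK is not produced.
With no repressor bound, *jalX* is transcribed.
So JalX is produced and active.
No repressor is bound and JalX is active, so *jovJ* is transcribed.
So JovJ is produced and active.
With repressor JovJ bound, *velM* is not transcribed.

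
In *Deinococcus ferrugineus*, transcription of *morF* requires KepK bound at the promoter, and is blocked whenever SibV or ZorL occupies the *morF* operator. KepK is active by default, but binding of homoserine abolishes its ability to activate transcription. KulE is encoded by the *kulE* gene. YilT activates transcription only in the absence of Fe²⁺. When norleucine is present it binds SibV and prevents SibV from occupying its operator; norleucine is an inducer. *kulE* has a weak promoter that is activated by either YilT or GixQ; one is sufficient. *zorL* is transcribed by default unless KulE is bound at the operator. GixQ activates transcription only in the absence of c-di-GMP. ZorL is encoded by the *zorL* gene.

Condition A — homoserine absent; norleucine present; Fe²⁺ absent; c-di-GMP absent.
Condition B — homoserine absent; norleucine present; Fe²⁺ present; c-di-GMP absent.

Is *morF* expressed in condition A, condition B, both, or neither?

Condition A:
Homoserine is absent, so KepK is active.
Norleucine is present, so SibV is inactive.
Fe²⁺ is absent, so YilT is active.
c-di-GMP is absent, so GixQ is active.
Activator YilT is present, so *kulE* is transcribed.
So KulE is produced and active.
With repressor KulE bound, *zorL* is not transcribed.
So ZorL is not produced.
No repressor is bound and KepK is active, so *morF* is transcribed.
→ *morF* is ON in A.
Condition B:
Homoserine is absent, so KepK is active.
Norleucine is present, so SibV is inactive.
Fe²⁺ is present, so YilT is inactive.
c-di-GMP is absent, so GixQ is active.
Activator GixQ is present, so *kulE* is transcribed.
So KulE is produced and active.
With repressor KulE bound, *zorL* is not transcribed.
So ZorL is not produced.
No repressor is bound and KepK is active, so *morF* is transcribed.
→ *morF* is ON in B.

both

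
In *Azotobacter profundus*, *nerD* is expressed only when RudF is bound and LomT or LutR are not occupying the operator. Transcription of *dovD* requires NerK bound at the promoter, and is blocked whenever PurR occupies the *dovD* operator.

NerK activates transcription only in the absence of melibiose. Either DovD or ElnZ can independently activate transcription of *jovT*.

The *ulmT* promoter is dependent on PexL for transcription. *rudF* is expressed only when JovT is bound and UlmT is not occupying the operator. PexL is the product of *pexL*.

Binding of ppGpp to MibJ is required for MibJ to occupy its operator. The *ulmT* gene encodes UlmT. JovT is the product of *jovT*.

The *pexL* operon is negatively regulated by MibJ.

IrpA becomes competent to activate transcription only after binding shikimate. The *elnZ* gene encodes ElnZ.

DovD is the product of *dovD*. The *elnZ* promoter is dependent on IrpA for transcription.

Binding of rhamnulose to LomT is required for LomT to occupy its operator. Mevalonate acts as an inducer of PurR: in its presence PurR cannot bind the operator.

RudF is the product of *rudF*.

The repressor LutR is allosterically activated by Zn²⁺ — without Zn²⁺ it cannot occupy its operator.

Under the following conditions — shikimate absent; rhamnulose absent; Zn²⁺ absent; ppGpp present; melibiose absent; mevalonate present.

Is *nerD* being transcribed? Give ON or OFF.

ON

Rhamnulose is absent, so LomT is inactive.
ppGpp is present, so MibJ is active.
With repressor MibJ bound, *pexL* is not transcribed.
So PexL is not produced.
Required activator PexL is absent, so *ulmT* is not transcribed.
So UlmT is not produced.
Melibiose is absent, so NerK is active.
Mevalonate is present, so PurR is inactive.
No repressor is bound and NerK is active, so *dovD* is transcribed.
So DovD is produced and active.
Shikimate is absent, so IrpA is inactive.
Required activator IrpA is absent, so *elnZ* is not transcribed.
So ElnZ is not produced.
Activator DovD is present, so *jovT* is transcribed.
So JovT is produced and active.
No repressor is bound and JovT is active, so *rudF* is transcribed.
So RudF is produced and active.
Zn²⁺ is absent, so LutR is inactive.
No repressor is bound and RudF is active, so *nerD* is transcribed.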